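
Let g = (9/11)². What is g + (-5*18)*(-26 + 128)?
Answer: -1110699/121 ≈ -9179.3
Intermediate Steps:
g = 81/121 (g = (9*(1/11))² = (9/11)² = 81/121 ≈ 0.66942)
g + (-5*18)*(-26 + 128) = 81/121 + (-5*18)*(-26 + 128) = 81/121 - 90*102 = 81/121 - 9180 = -1110699/121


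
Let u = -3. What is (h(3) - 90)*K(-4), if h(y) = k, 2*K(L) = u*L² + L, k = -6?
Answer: 2496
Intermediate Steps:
K(L) = L/2 - 3*L²/2 (K(L) = (-3*L² + L)/2 = (L - 3*L²)/2 = L/2 - 3*L²/2)
h(y) = -6
(h(3) - 90)*K(-4) = (-6 - 90)*((½)*(-4)*(1 - 3*(-4))) = -48*(-4)*(1 + 12) = -48*(-4)*13 = -96*(-26) = 2496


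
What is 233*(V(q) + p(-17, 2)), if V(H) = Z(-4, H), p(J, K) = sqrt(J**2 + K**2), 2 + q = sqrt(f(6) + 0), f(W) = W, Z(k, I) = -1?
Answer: -233 + 233*sqrt(293) ≈ 3755.3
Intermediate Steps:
q = -2 + sqrt(6) (q = -2 + sqrt(6 + 0) = -2 + sqrt(6) ≈ 0.44949)
V(H) = -1
233*(V(q) + p(-17, 2)) = 233*(-1 + sqrt((-17)**2 + 2**2)) = 233*(-1 + sqrt(289 + 4)) = 233*(-1 + sqrt(293)) = -233 + 233*sqrt(293)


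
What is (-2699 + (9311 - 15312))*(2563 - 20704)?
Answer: 157826700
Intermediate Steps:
(-2699 + (9311 - 15312))*(2563 - 20704) = (-2699 - 6001)*(-18141) = -8700*(-18141) = 157826700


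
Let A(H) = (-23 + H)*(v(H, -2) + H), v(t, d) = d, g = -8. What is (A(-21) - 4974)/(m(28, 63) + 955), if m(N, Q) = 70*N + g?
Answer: -3962/2907 ≈ -1.3629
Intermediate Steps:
m(N, Q) = -8 + 70*N (m(N, Q) = 70*N - 8 = -8 + 70*N)
A(H) = (-23 + H)*(-2 + H)
(A(-21) - 4974)/(m(28, 63) + 955) = ((46 + (-21)**2 - 25*(-21)) - 4974)/((-8 + 70*28) + 955) = ((46 + 441 + 525) - 4974)/((-8 + 1960) + 955) = (1012 - 4974)/(1952 + 955) = -3962/2907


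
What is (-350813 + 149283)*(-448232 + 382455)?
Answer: 13256038810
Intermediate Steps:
(-350813 + 149283)*(-448232 + 382455) = -201530*(-65777) = 13256038810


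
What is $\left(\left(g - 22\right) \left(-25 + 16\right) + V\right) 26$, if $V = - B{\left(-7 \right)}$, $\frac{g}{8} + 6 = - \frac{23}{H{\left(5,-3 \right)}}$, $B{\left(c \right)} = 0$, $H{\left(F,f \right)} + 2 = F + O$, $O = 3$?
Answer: $23556$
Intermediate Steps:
$H{\left(F,f \right)} = 1 + F$ ($H{\left(F,f \right)} = -2 + \left(F + 3\right) = -2 + \left(3 + F\right) = 1 + F$)
$g = - \frac{236}{3}$ ($g = -48 + 8 \left(- \frac{23}{1 + 5}\right) = -48 + 8 \left(- \frac{23}{6}\right) = -48 - \frac{92}{3} = - \frac{236}{3} \approx -78.667$)
$V = 0$ ($V = \left(-1\right) 0 = 0$)
$\left(\left(g - 22\right) \left(-25 + 16\right) + V\right) 26 = \left(\left(- \frac{236}{3} - 22\right) \left(-25 + 16\right) + 0\right) 26 = \left(\left(- \frac{302}{3}\right) \left(-9\right) + 0\right) 26 = \left(906 + 0\right) 26 = 906 \cdot 26 = 23556$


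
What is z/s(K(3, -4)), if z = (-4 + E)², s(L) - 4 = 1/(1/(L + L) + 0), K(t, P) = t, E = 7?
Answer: 9/10 ≈ 0.90000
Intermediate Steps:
s(L) = 4 + 2*L (s(L) = 4 + 1/(1/(L + L) + 0) = 4 + 1/(1/(2*L) + 0) = 4 + 1/(1/(2*L)) = 4 + 2*L)
z = 9 (z = (-4 + 7)² = 3² = 9)
z/s(K(3, -4)) = 9/(4 + 2*3) = 9/(4 + 6) = 9/10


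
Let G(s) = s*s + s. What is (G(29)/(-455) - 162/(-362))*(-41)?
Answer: 989043/16471 ≈ 60.048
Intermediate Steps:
G(s) = s + s**2 (G(s) = s**2 + s = s + s**2)
(G(29)/(-455) - 162/(-362))*(-41) = ((29*(1 + 29))/(-455) - 162/(-362))*(-41) = ((29*30)*(-1/455) - 162*(-1/362))*(-41) = (870*(-1/455) + 81/181)*(-41) = (-174/91 + 81/181)*(-41) = -24123/16471*(-41) = 989043/16471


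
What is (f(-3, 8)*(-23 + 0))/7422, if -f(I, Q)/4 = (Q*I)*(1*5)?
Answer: -1840/1237 ≈ -1.4875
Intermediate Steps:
f(I, Q) = -20*I*Q (f(I, Q) = -4*Q*I*1*5 = -4*I*Q*5 = -20*I*Q)
(f(-3, 8)*(-23 + 0))/7422 = ((-20*(-3)*8)*(-23 + 0))/7422 = (480*(-23))*(1/7422) = -11040*1/7422 = -1840/1237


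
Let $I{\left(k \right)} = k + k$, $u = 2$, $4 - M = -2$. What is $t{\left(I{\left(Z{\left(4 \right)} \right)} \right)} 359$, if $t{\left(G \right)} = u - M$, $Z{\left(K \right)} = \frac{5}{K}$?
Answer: $-1436$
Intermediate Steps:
$M = 6$ ($M = 4 - -2 = 4 + 2 = 6$)
$I{\left(k \right)} = 2 k$
$t{\left(G \right)} = -4$ ($t{\left(G \right)} = 2 - 6 = -4$)
$t{\left(I{\left(Z{\left(4 \right)} \right)} \right)} 359 = \left(-4\right) 359 = -1436$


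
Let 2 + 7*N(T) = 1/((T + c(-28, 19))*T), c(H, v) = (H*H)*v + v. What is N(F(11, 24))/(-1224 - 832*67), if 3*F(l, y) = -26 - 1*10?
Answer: 357673/71315504736 ≈ 5.0154e-6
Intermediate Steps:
c(H, v) = v + v*H**2 (c(H, v) = H**2*v + v = v*H**2 + v = v + v*H**2)
F(l, y) = -12 (F(l, y) = (-26 - 1*10)/3 = (-26 - 10)/3 = (1/3)*(-36) = -12)
N(T) = -2/7 + 1/(7*T*(14915 + T)) (N(T) = -2/7 + (1/((T + 19*(1 + (-28)**2))*T))/7 = -2/7 + (1/((T + 19*(1 + 784))*T))/7 = -2/7 + (1/((T + 19*785)*T))/7 = -2/7 + (1/((T + 14915)*T))/7 = -2/7 + (1/((14915 + T)*T))/7 = -2/7 + (1/(T*(14915 + T)))/7 = -2/7 + 1/(7*T*(14915 + T)))
N(F(11, 24))/(-1224 - 832*67) = ((1/7)*(1 - 29830*(-12) - 2*(-12)**2)/(-12*(14915 - 12)))/(-1224 - 832*67) = ((1/7)*(-1/12)*(1 + 357960 - 2*144)/14903)/(-1224 - 55744) = ((1/7)*(-1/12)*(1/14903)*(1 + 357960 - 288))/(-56968) = ((1/7)*(-1/12)*(1/14903)*357673)*(-1/56968) = -357673/1251852*(-1/56968) = 357673/71315504736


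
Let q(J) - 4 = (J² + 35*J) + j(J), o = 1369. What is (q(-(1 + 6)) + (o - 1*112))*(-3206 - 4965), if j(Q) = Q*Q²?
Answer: -5899462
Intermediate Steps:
j(Q) = Q³
q(J) = 4 + J² + J³ + 35*J (q(J) = 4 + ((J² + 35*J) + J³) = 4 + (J² + J³ + 35*J) = 4 + J² + J³ + 35*J)
(q(-(1 + 6)) + (o - 1*112))*(-3206 - 4965) = ((4 + (-(1 + 6))² + (-(1 + 6))³ + 35*(-(1 + 6))) + (1369 - 1*112))*(-3206 - 4965) = ((4 + (-1*7)² + (-1*7)³ + 35*(-1*7)) + (1369 - 112))*(-8171) = ((4 + (-7)² + (-7)³ + 35*(-7)) + 1257)*(-8171) = ((4 + 49 - 343 - 245) + 1257)*(-8171) = (-535 + 1257)*(-8171) = 722*(-8171) = -5899462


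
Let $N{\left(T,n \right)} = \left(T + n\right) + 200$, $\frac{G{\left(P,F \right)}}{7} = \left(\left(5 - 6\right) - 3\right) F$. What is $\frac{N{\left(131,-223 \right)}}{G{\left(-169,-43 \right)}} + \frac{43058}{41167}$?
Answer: $\frac{287183}{252883} \approx 1.1356$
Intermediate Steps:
$G{\left(P,F \right)} = - 28 F$ ($G{\left(P,F \right)} = 7 \left(\left(5 - 6\right) - 3\right) F = 7 \left(-1 - 3\right) F = 7 \left(- 4 F\right) = - 28 F$)
$N{\left(T,n \right)} = 200 + T + n$
$\frac{N{\left(131,-223 \right)}}{G{\left(-169,-43 \right)}} + \frac{43058}{41167} = \frac{200 + 131 - 223}{\left(-28\right) \left(-43\right)} + \frac{43058}{41167} = \frac{108}{1204} + 43058 \cdot \frac{1}{41167} = 108 \cdot \frac{1}{1204} + \frac{43058}{41167} = \frac{27}{301} + \frac{43058}{41167} = \frac{287183}{252883}$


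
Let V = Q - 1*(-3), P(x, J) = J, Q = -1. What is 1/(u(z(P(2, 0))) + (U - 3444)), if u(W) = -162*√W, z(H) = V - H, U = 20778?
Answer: 107/1854414 + √2/1854414 ≈ 5.8463e-5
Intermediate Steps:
V = 2 (V = -1 - 1*(-3) = -1 + 3 = 2)
z(H) = 2 - H
1/(u(z(P(2, 0))) + (U - 3444)) = 1/(-162*√(2 - 1*0) + (20778 - 3444)) = 1/(-162*√(2 + 0) + 17334) = 1/(-162*√2 + 17334) = 1/(17334 - 162*√2)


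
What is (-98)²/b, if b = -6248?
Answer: -2401/1562 ≈ -1.5371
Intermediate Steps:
(-98)²/b = (-98)²/(-6248) = 9604*(-1/6248) = -2401/1562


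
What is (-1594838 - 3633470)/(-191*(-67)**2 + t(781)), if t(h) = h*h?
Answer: 2614154/123719 ≈ 21.130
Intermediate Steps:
t(h) = h**2
(-1594838 - 3633470)/(-191*(-67)**2 + t(781)) = (-1594838 - 3633470)/(-191*(-67)**2 + 781**2) = -5228308/(-191*4489 + 609961) = -5228308/(-857399 + 609961) = -5228308/(-247438) = -5228308*(-1/247438) = 2614154/123719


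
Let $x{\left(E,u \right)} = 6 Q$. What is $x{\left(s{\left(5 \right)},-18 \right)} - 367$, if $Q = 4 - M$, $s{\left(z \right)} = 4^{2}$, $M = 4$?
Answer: $-367$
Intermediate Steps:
$s{\left(z \right)} = 16$
$Q = 0$ ($Q = 4 - 4 = 0$)
$x{\left(E,u \right)} = 0$ ($x{\left(E,u \right)} = 6 \cdot 0 = 0$)
$x{\left(s{\left(5 \right)},-18 \right)} - 367 = 0 - 367 = -367$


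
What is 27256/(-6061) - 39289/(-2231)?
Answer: 177322493/13522091 ≈ 13.114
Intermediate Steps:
27256/(-6061) - 39289/(-2231) = 27256*(-1/6061) - 39289*(-1/2231) = -27256/6061 + 39289/2231 = 177322493/13522091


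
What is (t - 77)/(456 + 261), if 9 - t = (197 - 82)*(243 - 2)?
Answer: -9261/239 ≈ -38.749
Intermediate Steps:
t = -27706 (t = 9 - (197 - 82)*(243 - 2) = 9 - 115*241 = 9 - 1*27715 = 9 - 27715 = -27706)
(t - 77)/(456 + 261) = (-27706 - 77)/(456 + 261) = -27783/717 = -27783*1/717 = -9261/239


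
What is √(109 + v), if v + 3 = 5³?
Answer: √231 ≈ 15.199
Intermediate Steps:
v = 122 (v = -3 + 5³ = -3 + 125 = 122)
√(109 + v) = √(109 + 122) = √231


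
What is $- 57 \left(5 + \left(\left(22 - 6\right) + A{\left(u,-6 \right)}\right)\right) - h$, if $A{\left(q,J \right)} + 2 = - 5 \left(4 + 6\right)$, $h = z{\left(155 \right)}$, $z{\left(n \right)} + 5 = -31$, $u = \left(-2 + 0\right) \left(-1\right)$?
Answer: $1803$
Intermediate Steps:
$u = 2$ ($u = \left(-2\right) \left(-1\right) = 2$)
$z{\left(n \right)} = -36$ ($z{\left(n \right)} = -5 - 31 = -36$)
$h = -36$
$A{\left(q,J \right)} = -52$ ($A{\left(q,J \right)} = -2 - 5 \left(4 + 6\right) = -2 - 50 = -52$)
$- 57 \left(5 + \left(\left(22 - 6\right) + A{\left(u,-6 \right)}\right)\right) - h = - 57 \left(5 + \left(\left(22 - 6\right) - 52\right)\right) - -36 = - 57 \left(5 + \left(16 - 52\right)\right) + 36 = - 57 \left(5 - 36\right) + 36 = \left(-57\right) \left(-31\right) + 36 = 1767 + 36 = 1803$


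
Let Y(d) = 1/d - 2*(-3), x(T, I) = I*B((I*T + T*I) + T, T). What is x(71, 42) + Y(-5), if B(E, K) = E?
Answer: 1267379/5 ≈ 2.5348e+5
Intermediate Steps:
x(T, I) = I*(T + 2*I*T) (x(T, I) = I*((I*T + T*I) + T) = I*((I*T + I*T) + T) = I*(2*I*T + T) = I*(T + 2*I*T))
Y(d) = 6 + 1/d (Y(d) = 1/d + 6 = 6 + 1/d)
x(71, 42) + Y(-5) = 42*71*(1 + 2*42) + (6 + 1/(-5)) = 42*71*(1 + 84) + (6 - ⅕) = 42*71*85 + 29/5 = 253470 + 29/5 = 1267379/5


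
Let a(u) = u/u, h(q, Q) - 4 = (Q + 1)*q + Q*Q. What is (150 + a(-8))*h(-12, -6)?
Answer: 15100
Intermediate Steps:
h(q, Q) = 4 + Q² + q*(1 + Q) (h(q, Q) = 4 + ((Q + 1)*q + Q*Q) = 4 + ((1 + Q)*q + Q²) = 4 + (q*(1 + Q) + Q²) = 4 + (Q² + q*(1 + Q)) = 4 + Q² + q*(1 + Q))
a(u) = 1
(150 + a(-8))*h(-12, -6) = (150 + 1)*(4 - 12 + (-6)² - 6*(-12)) = 151*(4 - 12 + 36 + 72) = 151*100 = 15100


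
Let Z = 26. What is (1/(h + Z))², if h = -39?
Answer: 1/169 ≈ 0.0059172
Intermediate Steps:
(1/(h + Z))² = (1/(-39 + 26))² = (1/(-13))² = (-1/13)² = 1/169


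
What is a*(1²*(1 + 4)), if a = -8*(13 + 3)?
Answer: -640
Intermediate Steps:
a = -128 (a = -8*16 = -128)
a*(1²*(1 + 4)) = -128*1²*(1 + 4) = -128*5 = -640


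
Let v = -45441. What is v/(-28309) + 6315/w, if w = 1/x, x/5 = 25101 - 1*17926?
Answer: 6413421688566/28309 ≈ 2.2655e+8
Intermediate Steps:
x = 35875 (x = 5*(25101 - 1*17926) = 5*(25101 - 17926) = 5*7175 = 35875)
w = 1/35875 ≈ 2.7875e-5
v/(-28309) + 6315/w = -45441/(-28309) + 6315/(1/35875) = -45441*(-1/28309) + 6315*35875 = 45441/28309 + 226550625 = 6413421688566/28309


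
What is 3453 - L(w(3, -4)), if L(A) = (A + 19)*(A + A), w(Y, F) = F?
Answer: 3573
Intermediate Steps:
L(A) = 2*A*(19 + A) (L(A) = (19 + A)*(2*A) = 2*A*(19 + A))
3453 - L(w(3, -4)) = 3453 - 2*(-4)*(19 - 4) = 3453 - 2*(-4)*15 = 3453 - 1*(-120) = 3453 + 120 = 3573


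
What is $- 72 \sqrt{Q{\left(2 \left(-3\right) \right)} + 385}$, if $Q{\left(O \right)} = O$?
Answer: $- 72 \sqrt{379} \approx -1401.7$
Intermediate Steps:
$- 72 \sqrt{Q{\left(2 \left(-3\right) \right)} + 385} = - 72 \sqrt{2 \left(-3\right) + 385} = - 72 \sqrt{-6 + 385} = - 72 \sqrt{379}$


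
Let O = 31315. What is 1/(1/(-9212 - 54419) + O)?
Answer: 63631/1992604764 ≈ 3.1934e-5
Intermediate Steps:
1/(1/(-9212 - 54419) + O) = 1/(1/(-9212 - 54419) + 31315) = 1/(1/(-63631) + 31315) = 1/(-1/63631 + 31315) = 1/(1992604764/63631) = 63631/1992604764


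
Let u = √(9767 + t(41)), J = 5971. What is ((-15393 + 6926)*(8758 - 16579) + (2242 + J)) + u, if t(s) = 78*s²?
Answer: 66228620 + √140885 ≈ 6.6229e+7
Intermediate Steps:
u = √140885 (u = √(9767 + 78*41²) = √(9767 + 78*1681) = √(9767 + 131118) = √140885 ≈ 375.35)
((-15393 + 6926)*(8758 - 16579) + (2242 + J)) + u = ((-15393 + 6926)*(8758 - 16579) + (2242 + 5971)) + √140885 = (-8467*(-7821) + 8213) + √140885 = (66220407 + 8213) + √140885 = 66228620 + √140885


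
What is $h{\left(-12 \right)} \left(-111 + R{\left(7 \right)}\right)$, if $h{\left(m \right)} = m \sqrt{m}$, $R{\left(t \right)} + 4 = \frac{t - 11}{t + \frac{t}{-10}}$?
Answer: $\frac{58280 i \sqrt{3}}{21} \approx 4806.9 i$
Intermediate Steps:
$R{\left(t \right)} = -4 + \frac{10 \left(-11 + t\right)}{9 t}$ ($R{\left(t \right)} = -4 + \frac{t - 11}{t + \frac{t}{-10}} = -4 + \frac{-11 + t}{t + t \left(- \frac{1}{10}\right)} = -4 + \frac{-11 + t}{t - \frac{t}{10}} = -4 + \frac{-11 + t}{\frac{9}{10} t} = -4 + \left(-11 + t\right) \frac{10}{9 t} = -4 + \frac{10 \left(-11 + t\right)}{9 t}$)
$h{\left(m \right)} = m^{\frac{3}{2}}$
$h{\left(-12 \right)} \left(-111 + R{\left(7 \right)}\right) = \left(-12\right)^{\frac{3}{2}} \left(-111 + \frac{2 \left(-55 - 91\right)}{9 \cdot 7}\right) = - 24 i \sqrt{3} \left(-111 + \frac{2}{9} \cdot \frac{1}{7} \left(-55 - 91\right)\right) = - 24 i \sqrt{3} \left(-111 + \frac{2}{9} \cdot \frac{1}{7} \left(-146\right)\right) = - 24 i \sqrt{3} \left(-111 - \frac{292}{63}\right) = - 24 i \sqrt{3} \left(- \frac{7285}{63}\right) = \frac{58280 i \sqrt{3}}{21}$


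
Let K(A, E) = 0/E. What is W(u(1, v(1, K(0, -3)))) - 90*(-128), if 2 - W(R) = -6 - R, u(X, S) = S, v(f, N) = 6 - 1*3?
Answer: 11531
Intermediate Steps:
K(A, E) = 0
v(f, N) = 3 (v(f, N) = 6 - 3 = 3)
W(R) = 8 + R (W(R) = 2 - (-6 - R) = 2 + (6 + R) = 8 + R)
W(u(1, v(1, K(0, -3)))) - 90*(-128) = (8 + 3) - 90*(-128) = 11 + 11520 = 11531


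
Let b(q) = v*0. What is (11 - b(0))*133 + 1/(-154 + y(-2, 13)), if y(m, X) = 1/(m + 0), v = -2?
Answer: 452065/309 ≈ 1463.0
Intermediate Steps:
y(m, X) = 1/m
b(q) = 0 (b(q) = -2*0 = 0)
(11 - b(0))*133 + 1/(-154 + y(-2, 13)) = (11 - 1*0)*133 + 1/(-154 + 1/(-2)) = (11 + 0)*133 + 1/(-154 - 1/2) = 11*133 + 1/(-309/2) = 1463 - 2/309 = 452065/309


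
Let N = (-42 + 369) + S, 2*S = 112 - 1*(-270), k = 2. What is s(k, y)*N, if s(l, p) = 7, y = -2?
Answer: 3626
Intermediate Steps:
S = 191 (S = (112 - 1*(-270))/2 = (112 + 270)/2 = (1/2)*382 = 191)
N = 518 (N = (-42 + 369) + 191 = 327 + 191 = 518)
s(k, y)*N = 7*518 = 3626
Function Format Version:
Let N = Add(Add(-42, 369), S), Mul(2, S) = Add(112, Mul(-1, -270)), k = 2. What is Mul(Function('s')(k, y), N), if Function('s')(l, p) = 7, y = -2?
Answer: 3626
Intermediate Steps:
S = 191 (S = Mul(Rational(1, 2), Add(112, Mul(-1, -270))) = Mul(Rational(1, 2), Add(112, 270)) = Mul(Rational(1, 2), 382) = 191)
N = 518 (N = Add(Add(-42, 369), 191) = Add(327, 191) = 518)
Mul(Function('s')(k, y), N) = Mul(7, 518) = 3626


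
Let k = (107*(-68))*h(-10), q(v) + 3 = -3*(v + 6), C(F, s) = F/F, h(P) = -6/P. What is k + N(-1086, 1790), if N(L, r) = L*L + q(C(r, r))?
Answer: 5875032/5 ≈ 1.1750e+6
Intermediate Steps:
C(F, s) = 1
q(v) = -21 - 3*v (q(v) = -3 - 3*(v + 6) = -3 - 3*(6 + v) = -3 + (-18 - 3*v) = -21 - 3*v)
N(L, r) = -24 + L² (N(L, r) = L*L + (-21 - 3*1) = L² + (-21 - 3) = L² - 24 = -24 + L²)
k = -21828/5 (k = (107*(-68))*(-6/(-10)) = -(-43656)*(-1)/10 = -7276*⅗ = -21828/5 ≈ -4365.6)
k + N(-1086, 1790) = -21828/5 + (-24 + (-1086)²) = -21828/5 + (-24 + 1179396) = -21828/5 + 1179372 = 5875032/5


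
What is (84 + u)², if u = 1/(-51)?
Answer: 18344089/2601 ≈ 7052.7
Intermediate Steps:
u = -1/51 ≈ -0.019608
(84 + u)² = (84 - 1/51)² = (4283/51)² = 18344089/2601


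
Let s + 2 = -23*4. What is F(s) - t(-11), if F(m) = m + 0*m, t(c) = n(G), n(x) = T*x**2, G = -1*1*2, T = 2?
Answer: -102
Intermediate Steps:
G = -2 (G = -1*2 = -2)
s = -94 (s = -2 - 23*4 = -2 - 92 = -94)
n(x) = 2*x**2
t(c) = 8 (t(c) = 2*(-2)**2 = 2*4 = 8)
F(m) = m (F(m) = m + 0 = m)
F(s) - t(-11) = -94 - 1*8 = -94 - 8 = -102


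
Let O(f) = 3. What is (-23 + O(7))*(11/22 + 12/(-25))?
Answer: -⅖ ≈ -0.40000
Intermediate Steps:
(-23 + O(7))*(11/22 + 12/(-25)) = (-23 + 3)*(11/22 + 12/(-25)) = -20*(11*(1/22) + 12*(-1/25)) = -20*(½ - 12/25) = -20*1/50 = -⅖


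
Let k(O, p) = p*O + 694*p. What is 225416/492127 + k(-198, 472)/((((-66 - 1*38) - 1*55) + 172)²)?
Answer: 115250931528/83169463 ≈ 1385.7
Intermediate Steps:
k(O, p) = 694*p + O*p (k(O, p) = O*p + 694*p = 694*p + O*p)
225416/492127 + k(-198, 472)/((((-66 - 1*38) - 1*55) + 172)²) = 225416/492127 + (472*(694 - 198))/((((-66 - 1*38) - 1*55) + 172)²) = 225416*(1/492127) + (472*496)/((((-66 - 38) - 55) + 172)²) = 225416/492127 + 234112/(((-104 - 55) + 172)²) = 225416/492127 + 234112/((-159 + 172)²) = 225416/492127 + 234112/(13²) = 225416/492127 + 234112/169 = 115250931528/83169463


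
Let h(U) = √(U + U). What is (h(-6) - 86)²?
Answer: 7384 - 344*I*√3 ≈ 7384.0 - 595.83*I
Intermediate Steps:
h(U) = √2*√U (h(U) = √(2*U) = √2*√U)
(h(-6) - 86)² = (√2*√(-6) - 86)² = (√2*(I*√6) - 86)² = (2*I*√3 - 86)² = (-86 + 2*I*√3)²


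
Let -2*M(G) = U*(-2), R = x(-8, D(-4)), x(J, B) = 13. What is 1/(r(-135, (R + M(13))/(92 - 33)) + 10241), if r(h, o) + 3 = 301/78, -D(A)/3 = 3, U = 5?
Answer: 78/798865 ≈ 9.7638e-5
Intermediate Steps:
D(A) = -9 (D(A) = -3*3 = -9)
R = 13
M(G) = 5 (M(G) = -5*(-2)/2 = -½*(-10) = 5)
r(h, o) = 67/78 (r(h, o) = -3 + 301/78 = 67/78)
1/(r(-135, (R + M(13))/(92 - 33)) + 10241) = 1/(67/78 + 10241) = 1/(798865/78) = 78/798865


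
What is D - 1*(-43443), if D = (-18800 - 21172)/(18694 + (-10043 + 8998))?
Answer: 255561845/5883 ≈ 43441.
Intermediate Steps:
D = -13324/5883 (D = -39972/(18694 - 1045) = -39972/17649 = -39972*1/17649 = -13324/5883 ≈ -2.2648)
D - 1*(-43443) = -13324/5883 - 1*(-43443) = -13324/5883 + 43443 = 255561845/5883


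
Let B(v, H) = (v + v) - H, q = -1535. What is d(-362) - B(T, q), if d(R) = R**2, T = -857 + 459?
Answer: 130305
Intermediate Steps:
T = -398
B(v, H) = -H + 2*v (B(v, H) = 2*v - H = -H + 2*v)
d(-362) - B(T, q) = (-362)**2 - (-1*(-1535) + 2*(-398)) = 131044 - (1535 - 796) = 131044 - 1*739 = 131044 - 739 = 130305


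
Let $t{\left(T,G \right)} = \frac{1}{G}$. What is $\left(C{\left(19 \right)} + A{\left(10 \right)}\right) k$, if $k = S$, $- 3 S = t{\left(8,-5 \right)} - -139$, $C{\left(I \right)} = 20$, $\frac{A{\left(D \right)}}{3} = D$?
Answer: $- \frac{6940}{3} \approx -2313.3$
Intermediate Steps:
$A{\left(D \right)} = 3 D$
$S = - \frac{694}{15}$ ($S = - \frac{\frac{1}{-5} - -139}{3} = - \frac{- \frac{1}{5} + 139}{3} = \left(- \frac{1}{3}\right) \frac{694}{5} = - \frac{694}{15} \approx -46.267$)
$k = - \frac{694}{15} \approx -46.267$
$\left(C{\left(19 \right)} + A{\left(10 \right)}\right) k = \left(20 + 3 \cdot 10\right) \left(- \frac{694}{15}\right) = \left(20 + 30\right) \left(- \frac{694}{15}\right) = 50 \left(- \frac{694}{15}\right) = - \frac{6940}{3}$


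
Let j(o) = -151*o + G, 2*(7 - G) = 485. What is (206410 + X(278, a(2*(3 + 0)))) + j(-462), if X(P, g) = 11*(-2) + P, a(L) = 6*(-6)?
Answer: 552385/2 ≈ 2.7619e+5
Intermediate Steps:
G = -471/2 (G = 7 - ½*485 = 7 - 485/2 = -471/2 ≈ -235.50)
j(o) = -471/2 - 151*o (j(o) = -151*o - 471/2 = -471/2 - 151*o)
a(L) = -36
X(P, g) = -22 + P
(206410 + X(278, a(2*(3 + 0)))) + j(-462) = (206410 + (-22 + 278)) + (-471/2 - 151*(-462)) = (206410 + 256) + (-471/2 + 69762) = 206666 + 139053/2 = 552385/2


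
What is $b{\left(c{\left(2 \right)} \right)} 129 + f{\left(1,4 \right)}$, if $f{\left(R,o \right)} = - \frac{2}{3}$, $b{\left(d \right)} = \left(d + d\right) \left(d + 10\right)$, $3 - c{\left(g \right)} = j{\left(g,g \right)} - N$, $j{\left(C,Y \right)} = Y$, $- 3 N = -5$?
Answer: $8714$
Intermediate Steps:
$N = \frac{5}{3}$ ($N = \left(- \frac{1}{3}\right) \left(-5\right) = \frac{5}{3} \approx 1.6667$)
$c{\left(g \right)} = \frac{14}{3} - g$ ($c{\left(g \right)} = 3 - \left(g - \frac{5}{3}\right) = 3 - \left(- \frac{5}{3} + g\right) = \frac{14}{3} - g$)
$b{\left(d \right)} = 2 d \left(10 + d\right)$
$f{\left(R,o \right)} = - \frac{2}{3}$ ($f{\left(R,o \right)} = \left(-2\right) \frac{1}{3} = - \frac{2}{3}$)
$b{\left(c{\left(2 \right)} \right)} 129 + f{\left(1,4 \right)} = 2 \left(\frac{14}{3} - 2\right) \left(10 + \left(\frac{14}{3} - 2\right)\right) 129 - \frac{2}{3} = 2 \cdot \frac{8}{3} \left(10 + \frac{8}{3}\right) 129 - \frac{2}{3} = 2 \cdot \frac{8}{3} \cdot \frac{38}{3} \cdot 129 - \frac{2}{3} = \frac{608}{9} \cdot 129 - \frac{2}{3} = \frac{26144}{3} - \frac{2}{3} = 8714$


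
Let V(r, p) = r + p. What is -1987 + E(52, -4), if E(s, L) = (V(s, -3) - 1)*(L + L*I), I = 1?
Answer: -2371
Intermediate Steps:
V(r, p) = p + r
E(s, L) = 2*L*(-4 + s) (E(s, L) = ((-3 + s) - 1)*(L + L*1) = (-4 + s)*(L + L) = (-4 + s)*(2*L) = 2*L*(-4 + s))
-1987 + E(52, -4) = -1987 + 2*(-4)*(-4 + 52) = -1987 + 2*(-4)*48 = -1987 - 384 = -2371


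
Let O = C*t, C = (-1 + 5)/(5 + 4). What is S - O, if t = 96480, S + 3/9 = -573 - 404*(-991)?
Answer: 1070732/3 ≈ 3.5691e+5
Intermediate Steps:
S = 1199372/3 (S = -1/3 + (-573 - 404*(-991)) = -1/3 + (-573 + 400364) = -1/3 + 399791 = 1199372/3 ≈ 3.9979e+5)
C = 4/9 ≈ 0.44444
O = 42880 (O = (4/9)*96480 = 42880)
S - O = 1199372/3 - 1*42880 = 1199372/3 - 42880 = 1070732/3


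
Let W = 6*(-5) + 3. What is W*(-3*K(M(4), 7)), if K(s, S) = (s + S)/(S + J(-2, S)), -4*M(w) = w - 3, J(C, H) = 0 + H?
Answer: 2187/56 ≈ 39.054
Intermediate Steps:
J(C, H) = H
M(w) = ¾ - w/4 (M(w) = -(w - 3)/4 = -(-3 + w)/4 = ¾ - w/4)
K(s, S) = (S + s)/(2*S) (K(s, S) = (s + S)/(S + S) = (S + s)/((2*S)) = (S + s)*(1/(2*S)) = (S + s)/(2*S))
W = -27 (W = -30 + 3 = -27)
W*(-3*K(M(4), 7)) = -(-81)*(½)*(7 + (¾ - ¼*4))/7 = -(-81)*(½)*(⅐)*(7 + (¾ - 1)) = -(-81)*(½)*(⅐)*(7 - ¼) = -(-81)*(½)*(⅐)*(27/4) = -(-81)*27/56 = -27*(-81/56) = 2187/56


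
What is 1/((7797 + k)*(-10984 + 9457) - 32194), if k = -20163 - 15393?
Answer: 1/42355799 ≈ 2.3610e-8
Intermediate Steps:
k = -35556
1/((7797 + k)*(-10984 + 9457) - 32194) = 1/((7797 - 35556)*(-10984 + 9457) - 32194) = 1/(-27759*(-1527) - 32194) = 1/(42387993 - 32194) = 1/42355799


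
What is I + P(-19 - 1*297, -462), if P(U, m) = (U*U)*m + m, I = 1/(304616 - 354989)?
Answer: -2323904657383/50373 ≈ -4.6134e+7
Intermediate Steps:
I = -1/50373 (I = 1/(-50373) = -1/50373 ≈ -1.9852e-5)
P(U, m) = m + m*U**2 (P(U, m) = U**2*m + m = m*U**2 + m = m + m*U**2)
I + P(-19 - 1*297, -462) = -1/50373 - 462*(1 + (-19 - 1*297)**2) = -1/50373 - 462*(1 + (-19 - 297)**2) = -1/50373 - 462*(1 + (-316)**2) = -1/50373 - 462*(1 + 99856) = -1/50373 - 462*99857 = -1/50373 - 46133934 = -2323904657383/50373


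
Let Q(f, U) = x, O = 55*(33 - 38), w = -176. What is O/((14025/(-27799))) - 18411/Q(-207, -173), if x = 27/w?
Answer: 18445301/153 ≈ 1.2056e+5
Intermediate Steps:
x = -27/176 (x = 27/(-176) = 27*(-1/176) = -27/176 ≈ -0.15341)
O = -275 (O = 55*(-5) = -275)
Q(f, U) = -27/176
O/((14025/(-27799))) - 18411/Q(-207, -173) = -275/(14025/(-27799)) - 18411/(-27/176) = -275/(14025*(-1/27799)) - 18411*(-176/27) = -275/(-14025/27799) + 1080112/9 = -275*(-27799/14025) + 1080112/9 = 27799/51 + 1080112/9 = 18445301/153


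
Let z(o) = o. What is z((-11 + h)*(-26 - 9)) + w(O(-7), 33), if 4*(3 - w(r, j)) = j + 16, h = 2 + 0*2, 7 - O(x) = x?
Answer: 1223/4 ≈ 305.75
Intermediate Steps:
O(x) = 7 - x
h = 2 (h = 2 + 0 = 2)
w(r, j) = -1 - j/4 (w(r, j) = 3 - (j + 16)/4 = 3 - (16 + j)/4 = 3 + (-4 - j/4) = -1 - j/4)
z((-11 + h)*(-26 - 9)) + w(O(-7), 33) = (-11 + 2)*(-26 - 9) + (-1 - ¼*33) = -9*(-35) + (-1 - 33/4) = 315 - 37/4 = 1223/4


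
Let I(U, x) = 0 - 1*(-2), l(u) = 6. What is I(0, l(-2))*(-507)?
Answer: -1014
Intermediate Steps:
I(U, x) = 2 (I(U, x) = 0 + 2 = 2)
I(0, l(-2))*(-507) = 2*(-507) = -1014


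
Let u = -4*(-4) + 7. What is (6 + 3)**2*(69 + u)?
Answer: 7452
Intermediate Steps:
u = 23 (u = 16 + 7 = 23)
(6 + 3)**2*(69 + u) = (6 + 3)**2*(69 + 23) = 9**2*92 = 81*92 = 7452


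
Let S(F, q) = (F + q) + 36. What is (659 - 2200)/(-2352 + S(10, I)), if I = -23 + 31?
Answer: 1541/2298 ≈ 0.67058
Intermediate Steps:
I = 8
S(F, q) = 36 + F + q
(659 - 2200)/(-2352 + S(10, I)) = (659 - 2200)/(-2352 + (36 + 10 + 8)) = -1541/(-2352 + 54) = -1541/(-2298) = -1541*(-1/2298) = 1541/2298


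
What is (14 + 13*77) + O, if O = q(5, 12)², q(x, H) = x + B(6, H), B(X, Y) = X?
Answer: 1136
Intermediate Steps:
q(x, H) = 6 + x (q(x, H) = x + 6 = 6 + x)
O = 121 (O = (6 + 5)² = 11² = 121)
(14 + 13*77) + O = (14 + 13*77) + 121 = (14 + 1001) + 121 = 1015 + 121 = 1136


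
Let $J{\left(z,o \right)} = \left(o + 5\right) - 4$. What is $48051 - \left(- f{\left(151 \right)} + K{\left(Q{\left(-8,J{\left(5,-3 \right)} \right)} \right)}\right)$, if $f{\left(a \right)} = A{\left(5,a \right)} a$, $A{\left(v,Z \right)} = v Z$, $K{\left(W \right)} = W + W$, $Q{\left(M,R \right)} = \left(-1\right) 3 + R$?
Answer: $162066$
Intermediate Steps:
$J{\left(z,o \right)} = 1 + o$ ($J{\left(z,o \right)} = \left(5 + o\right) - 4 = 1 + o$)
$Q{\left(M,R \right)} = -3 + R$
$K{\left(W \right)} = 2 W$
$A{\left(v,Z \right)} = Z v$
$f{\left(a \right)} = 5 a^{2}$ ($f{\left(a \right)} = a 5 a = 5 a a = 5 a^{2}$)
$48051 - \left(- f{\left(151 \right)} + K{\left(Q{\left(-8,J{\left(5,-3 \right)} \right)} \right)}\right) = 48051 + \left(5 \cdot 151^{2} - 2 \left(-3 + \left(1 - 3\right)\right)\right) = 48051 + \left(5 \cdot 22801 - 2 \left(-3 - 2\right)\right) = 48051 + \left(114005 - 2 \left(-5\right)\right) = 48051 + \left(114005 - -10\right) = 48051 + \left(114005 + 10\right) = 48051 + 114015 = 162066$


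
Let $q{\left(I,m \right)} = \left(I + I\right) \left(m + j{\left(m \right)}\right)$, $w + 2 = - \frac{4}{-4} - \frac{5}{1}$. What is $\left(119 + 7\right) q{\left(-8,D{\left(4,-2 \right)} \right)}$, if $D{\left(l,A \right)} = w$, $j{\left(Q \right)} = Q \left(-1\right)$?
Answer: $0$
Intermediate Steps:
$j{\left(Q \right)} = - Q$
$w = -6$ ($w = -2 - \left(-1 + 5\right) = -2 - 4 = -6$)
$D{\left(l,A \right)} = -6$
$q{\left(I,m \right)} = 0$ ($q{\left(I,m \right)} = \left(I + I\right) \left(m - m\right) = 2 I 0 = 0$)
$\left(119 + 7\right) q{\left(-8,D{\left(4,-2 \right)} \right)} = \left(119 + 7\right) 0 = 126 \cdot 0 = 0$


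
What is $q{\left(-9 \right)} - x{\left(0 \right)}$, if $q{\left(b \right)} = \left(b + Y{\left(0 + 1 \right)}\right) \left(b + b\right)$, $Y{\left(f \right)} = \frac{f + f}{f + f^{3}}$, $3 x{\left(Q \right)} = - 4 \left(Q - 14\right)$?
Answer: $\frac{376}{3} \approx 125.33$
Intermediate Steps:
$x{\left(Q \right)} = \frac{56}{3} - \frac{4 Q}{3}$ ($x{\left(Q \right)} = \frac{\left(-4\right) \left(Q - 14\right)}{3} = \frac{\left(-4\right) \left(-14 + Q\right)}{3} = \frac{56 - 4 Q}{3} = \frac{56}{3} - \frac{4 Q}{3}$)
$Y{\left(f \right)} = \frac{2 f}{f + f^{3}}$
$q{\left(b \right)} = 2 b \left(1 + b\right)$ ($q{\left(b \right)} = \left(b + \frac{2}{1 + \left(0 + 1\right)^{2}}\right) \left(b + b\right) = \left(b + \frac{2}{1 + 1^{2}}\right) 2 b = \left(b + \frac{2}{1 + 1}\right) 2 b = \left(b + \frac{2}{2}\right) 2 b = \left(b + 2 \cdot \frac{1}{2}\right) 2 b = \left(b + 1\right) 2 b = \left(1 + b\right) 2 b = 2 b \left(1 + b\right)$)
$q{\left(-9 \right)} - x{\left(0 \right)} = 2 \left(-9\right) \left(1 - 9\right) - \left(\frac{56}{3} - 0\right) = 2 \left(-9\right) \left(-8\right) - \left(\frac{56}{3} + 0\right) = 144 - \frac{56}{3} = \frac{376}{3}$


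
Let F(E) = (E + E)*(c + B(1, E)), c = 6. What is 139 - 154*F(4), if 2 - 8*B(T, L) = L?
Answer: -6945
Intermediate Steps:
B(T, L) = ¼ - L/8
F(E) = 2*E*(25/4 - E/8) (F(E) = (E + E)*(6 + (¼ - E/8)) = (2*E)*(25/4 - E/8) = 2*E*(25/4 - E/8))
139 - 154*F(4) = 139 - 77*4*(50 - 1*4)/2 = 139 - 77*4*(50 - 4)/2 = 139 - 77*4*46/2 = 139 - 154*46 = 139 - 7084 = -6945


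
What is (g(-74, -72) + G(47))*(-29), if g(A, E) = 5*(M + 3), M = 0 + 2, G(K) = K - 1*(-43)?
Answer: -3335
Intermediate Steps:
G(K) = 43 + K (G(K) = K + 43 = 43 + K)
M = 2
g(A, E) = 25 (g(A, E) = 5*(2 + 3) = 5*5 = 25)
(g(-74, -72) + G(47))*(-29) = (25 + (43 + 47))*(-29) = (25 + 90)*(-29) = 115*(-29) = -3335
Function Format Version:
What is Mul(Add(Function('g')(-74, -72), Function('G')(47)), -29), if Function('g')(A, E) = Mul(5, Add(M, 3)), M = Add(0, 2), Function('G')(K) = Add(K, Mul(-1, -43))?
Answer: -3335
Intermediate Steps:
Function('G')(K) = Add(43, K) (Function('G')(K) = Add(K, 43) = Add(43, K))
M = 2
Function('g')(A, E) = 25 (Function('g')(A, E) = Mul(5, Add(2, 3)) = Mul(5, 5) = 25)
Mul(Add(Function('g')(-74, -72), Function('G')(47)), -29) = Mul(Add(25, Add(43, 47)), -29) = Mul(Add(25, 90), -29) = Mul(115, -29) = -3335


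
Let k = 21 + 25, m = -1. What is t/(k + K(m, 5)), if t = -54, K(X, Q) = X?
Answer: -6/5 ≈ -1.2000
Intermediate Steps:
k = 46
t/(k + K(m, 5)) = -54/(46 - 1) = -54/45 = -54*1/45 = -6/5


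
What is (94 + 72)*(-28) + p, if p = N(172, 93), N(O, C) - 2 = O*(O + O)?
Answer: 54522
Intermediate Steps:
N(O, C) = 2 + 2*O² (N(O, C) = 2 + O*(O + O) = 2 + O*(2*O) = 2 + 2*O²)
p = 59170 (p = 2 + 2*172² = 2 + 2*29584 = 2 + 59168 = 59170)
(94 + 72)*(-28) + p = (94 + 72)*(-28) + 59170 = 166*(-28) + 59170 = -4648 + 59170 = 54522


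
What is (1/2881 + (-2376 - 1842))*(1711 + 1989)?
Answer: -44962610900/2881 ≈ -1.5607e+7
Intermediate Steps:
(1/2881 + (-2376 - 1842))*(1711 + 1989) = (1/2881 - 4218)*3700 = -12152057/2881*3700 = -44962610900/2881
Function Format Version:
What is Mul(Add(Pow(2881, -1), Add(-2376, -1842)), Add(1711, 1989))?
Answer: Rational(-44962610900, 2881) ≈ -1.5607e+7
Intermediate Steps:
Mul(Add(Pow(2881, -1), Add(-2376, -1842)), Add(1711, 1989)) = Mul(Add(Rational(1, 2881), -4218), 3700) = Mul(Rational(-12152057, 2881), 3700) = Rational(-44962610900, 2881)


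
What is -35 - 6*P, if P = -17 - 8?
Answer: 115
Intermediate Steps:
P = -25
-35 - 6*P = -35 - 6*(-25) = -35 + 150 = 115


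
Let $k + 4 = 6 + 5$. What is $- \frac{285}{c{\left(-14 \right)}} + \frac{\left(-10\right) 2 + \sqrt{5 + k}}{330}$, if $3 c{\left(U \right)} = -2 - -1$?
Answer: $\frac{28213}{33} + \frac{\sqrt{3}}{165} \approx 854.95$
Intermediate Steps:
$c{\left(U \right)} = - \frac{1}{3}$ ($c{\left(U \right)} = \frac{-2 - -1}{3} = \frac{-2 + 1}{3} = \frac{1}{3} \left(-1\right) = - \frac{1}{3}$)
$k = 7$ ($k = -4 + \left(6 + 5\right) = -4 + 11 = 7$)
$- \frac{285}{c{\left(-14 \right)}} + \frac{\left(-10\right) 2 + \sqrt{5 + k}}{330} = - \frac{285}{- \frac{1}{3}} + \frac{\left(-10\right) 2 + \sqrt{5 + 7}}{330} = \left(-285\right) \left(-3\right) + \left(-20 + \sqrt{12}\right) \frac{1}{330} = 855 + \left(-20 + 2 \sqrt{3}\right) \frac{1}{330} = 855 - \left(\frac{2}{33} - \frac{\sqrt{3}}{165}\right) = \frac{28213}{33} + \frac{\sqrt{3}}{165}$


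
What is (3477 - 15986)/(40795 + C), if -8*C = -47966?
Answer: -50036/187163 ≈ -0.26734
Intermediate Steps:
C = 23983/4 (C = -1/8*(-47966) = 23983/4 ≈ 5995.8)
(3477 - 15986)/(40795 + C) = (3477 - 15986)/(40795 + 23983/4) = -12509/187163/4 = -12509*4/187163 = -50036/187163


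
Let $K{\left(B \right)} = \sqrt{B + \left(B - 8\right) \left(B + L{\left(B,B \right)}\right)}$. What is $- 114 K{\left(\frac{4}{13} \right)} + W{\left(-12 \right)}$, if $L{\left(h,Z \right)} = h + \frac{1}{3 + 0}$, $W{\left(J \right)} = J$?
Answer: $-12 - \frac{76 i \sqrt{2658}}{13} \approx -12.0 - 301.4 i$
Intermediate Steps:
$L{\left(h,Z \right)} = \frac{1}{3} + h$ ($L{\left(h,Z \right)} = h + \frac{1}{3} = \frac{1}{3} + h$)
$K{\left(B \right)} = \sqrt{B + \left(-8 + B\right) \left(\frac{1}{3} + 2 B\right)}$ ($K{\left(B \right)} = \sqrt{B + \left(B - 8\right) \left(B + \left(\frac{1}{3} + B\right)\right)} = \sqrt{B + \left(-8 + B\right) \left(\frac{1}{3} + 2 B\right)}$)
$- 114 K{\left(\frac{4}{13} \right)} + W{\left(-12 \right)} = - 114 \frac{\sqrt{-24 - 132 \cdot \frac{4}{13} + 18 \left(\frac{4}{13}\right)^{2}}}{3} - 12 = - 114 \frac{\sqrt{-24 - 132 \cdot 4 \cdot \frac{1}{13} + 18 \left(4 \cdot \frac{1}{13}\right)^{2}}}{3} - 12 = - 114 \frac{\sqrt{-24 - \frac{528}{13} + 18 \left(\frac{4}{13}\right)^{2}}}{3} - 12 = - 114 \frac{\sqrt{-24 - \frac{528}{13} + 18 \cdot \frac{16}{169}}}{3} - 12 = - 114 \frac{\sqrt{-24 - \frac{528}{13} + \frac{288}{169}}}{3} - 12 = - 114 \frac{\sqrt{- \frac{10632}{169}}}{3} - 12 = - 114 \frac{\frac{2}{13} i \sqrt{2658}}{3} - 12 = - 114 \frac{2 i \sqrt{2658}}{39} - 12 = - \frac{76 i \sqrt{2658}}{13} - 12 = -12 - \frac{76 i \sqrt{2658}}{13}$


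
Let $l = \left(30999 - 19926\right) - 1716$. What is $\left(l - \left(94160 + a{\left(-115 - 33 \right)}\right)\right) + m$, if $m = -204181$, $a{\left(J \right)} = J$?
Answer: $-288836$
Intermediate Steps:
$l = 9357$ ($l = 11073 - 1716 = 9357$)
$\left(l - \left(94160 + a{\left(-115 - 33 \right)}\right)\right) + m = \left(9357 - \left(94045 - 33\right)\right) - 204181 = \left(9357 - 94012\right) - 204181 = -84655 - 204181 = -288836$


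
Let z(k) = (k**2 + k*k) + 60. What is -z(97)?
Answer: -18878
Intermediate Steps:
z(k) = 60 + 2*k**2 (z(k) = (k**2 + k**2) + 60 = 2*k**2 + 60 = 60 + 2*k**2)
-z(97) = -(60 + 2*97**2) = -(60 + 2*9409) = -(60 + 18818) = -1*18878 = -18878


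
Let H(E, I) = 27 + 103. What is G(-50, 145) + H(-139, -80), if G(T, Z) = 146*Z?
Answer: 21300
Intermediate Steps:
H(E, I) = 130
G(-50, 145) + H(-139, -80) = 146*145 + 130 = 21170 + 130 = 21300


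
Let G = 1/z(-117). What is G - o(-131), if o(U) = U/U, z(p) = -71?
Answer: -72/71 ≈ -1.0141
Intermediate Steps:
o(U) = 1
G = -1/71 (G = 1/(-71) = -1/71 ≈ -0.014085)
G - o(-131) = -1/71 - 1*1 = -1/71 - 1 = -72/71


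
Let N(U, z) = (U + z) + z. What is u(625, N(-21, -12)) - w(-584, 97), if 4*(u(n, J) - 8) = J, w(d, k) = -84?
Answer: 323/4 ≈ 80.750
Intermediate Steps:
N(U, z) = U + 2*z
u(n, J) = 8 + J/4
u(625, N(-21, -12)) - w(-584, 97) = (8 + (-21 + 2*(-12))/4) - 1*(-84) = (8 + (-21 - 24)/4) + 84 = (8 + (¼)*(-45)) + 84 = (8 - 45/4) + 84 = -13/4 + 84 = 323/4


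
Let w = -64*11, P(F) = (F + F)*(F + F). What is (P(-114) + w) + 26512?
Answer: 77792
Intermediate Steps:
P(F) = 4*F**2 (P(F) = (2*F)*(2*F) = 4*F**2)
w = -704
(P(-114) + w) + 26512 = (4*(-114)**2 - 704) + 26512 = (4*12996 - 704) + 26512 = (51984 - 704) + 26512 = 51280 + 26512 = 77792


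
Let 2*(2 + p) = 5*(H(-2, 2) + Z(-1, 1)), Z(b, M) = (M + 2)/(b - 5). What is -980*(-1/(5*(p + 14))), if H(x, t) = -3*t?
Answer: -784/17 ≈ -46.118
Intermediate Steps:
Z(b, M) = (2 + M)/(-5 + b)
p = -73/4 (p = -2 + (5*(-3*2 + (2 + 1)/(-5 - 1)))/2 = -2 + (5*(-6 + 3/(-6)))/2 = -2 + (5*(-6 - 1/6*3))/2 = -2 + (5*(-6 - 1/2))/2 = -2 + (5*(-13/2))/2 = -2 + (1/2)*(-65/2) = -2 - 65/4 = -73/4 ≈ -18.250)
-980*(-1/(5*(p + 14))) = -980*(-1/(5*(-73/4 + 14))) = -980/((-5*(-17/4))) = -980/85/4 = -980*4/85 = -784/17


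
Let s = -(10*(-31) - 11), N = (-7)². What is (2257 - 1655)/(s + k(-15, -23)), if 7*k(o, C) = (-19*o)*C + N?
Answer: -4214/4259 ≈ -0.98943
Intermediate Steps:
N = 49
s = 321 (s = -(-310 - 11) = -1*(-321) = 321)
k(o, C) = 7 - 19*C*o/7 (k(o, C) = ((-19*o)*C + 49)/7 = (-19*C*o + 49)/7 = (49 - 19*C*o)/7 = 7 - 19*C*o/7)
(2257 - 1655)/(s + k(-15, -23)) = (2257 - 1655)/(321 + (7 - 19/7*(-23)*(-15))) = 602/(321 + (7 - 6555/7)) = 602/(321 - 6506/7) = 602/(-4259/7) = 602*(-7/4259) = -4214/4259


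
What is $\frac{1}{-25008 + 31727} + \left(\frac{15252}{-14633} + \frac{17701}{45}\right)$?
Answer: $\frac{1735736007052}{4424360715} \approx 392.31$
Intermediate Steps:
$\frac{1}{-25008 + 31727} + \left(\frac{15252}{-14633} + \frac{17701}{45}\right) = \frac{1}{6719} + \left(15252 \left(- \frac{1}{14633}\right) + 17701 \cdot \frac{1}{45}\right) = \frac{1}{6719} + \left(- \frac{15252}{14633} + \frac{17701}{45}\right) = \frac{1}{6719} + \frac{258332393}{658485} = \frac{1735736007052}{4424360715}$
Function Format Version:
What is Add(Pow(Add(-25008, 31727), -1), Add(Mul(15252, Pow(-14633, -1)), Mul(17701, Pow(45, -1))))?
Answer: Rational(1735736007052, 4424360715) ≈ 392.31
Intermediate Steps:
Add(Pow(Add(-25008, 31727), -1), Add(Mul(15252, Pow(-14633, -1)), Mul(17701, Pow(45, -1)))) = Add(Pow(6719, -1), Add(Mul(15252, Rational(-1, 14633)), Mul(17701, Rational(1, 45)))) = Add(Rational(1, 6719), Add(Rational(-15252, 14633), Rational(17701, 45))) = Add(Rational(1, 6719), Rational(258332393, 658485)) = Rational(1735736007052, 4424360715)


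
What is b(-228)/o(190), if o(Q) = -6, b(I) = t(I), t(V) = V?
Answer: 38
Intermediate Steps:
b(I) = I
b(-228)/o(190) = -228/(-6) = -228*(-1/6) = 38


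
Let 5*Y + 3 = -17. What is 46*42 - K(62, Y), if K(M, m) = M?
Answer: 1870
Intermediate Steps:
Y = -4 (Y = -⅗ + (⅕)*(-17) = -⅗ - 17/5 = -4)
46*42 - K(62, Y) = 46*42 - 1*62 = 1932 - 62 = 1870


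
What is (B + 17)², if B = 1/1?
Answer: 324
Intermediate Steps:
B = 1
(B + 17)² = (1 + 17)² = 18² = 324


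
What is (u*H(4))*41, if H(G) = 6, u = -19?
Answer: -4674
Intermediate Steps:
(u*H(4))*41 = -19*6*41 = -114*41 = -4674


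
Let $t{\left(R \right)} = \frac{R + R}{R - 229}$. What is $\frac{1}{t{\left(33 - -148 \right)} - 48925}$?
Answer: $- \frac{24}{1174381} \approx -2.0436 \cdot 10^{-5}$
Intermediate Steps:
$t{\left(R \right)} = \frac{2 R}{-229 + R}$
$\frac{1}{t{\left(33 - -148 \right)} - 48925} = \frac{1}{\frac{2 \left(33 - -148\right)}{-229 + \left(33 - -148\right)} - 48925} = \frac{1}{\frac{2 \left(33 + 148\right)}{-229 + \left(33 + 148\right)} - 48925} = \frac{1}{2 \cdot 181 \frac{1}{-229 + 181} - 48925} = \frac{1}{2 \cdot 181 \frac{1}{-48} - 48925} = \frac{1}{2 \cdot 181 \left(- \frac{1}{48}\right) - 48925} = \frac{1}{- \frac{181}{24} - 48925} = \frac{1}{- \frac{1174381}{24}} = - \frac{24}{1174381}$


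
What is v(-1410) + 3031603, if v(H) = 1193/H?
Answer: 4274559037/1410 ≈ 3.0316e+6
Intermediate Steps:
v(-1410) + 3031603 = 1193/(-1410) + 3031603 = 1193*(-1/1410) + 3031603 = -1193/1410 + 3031603 = 4274559037/1410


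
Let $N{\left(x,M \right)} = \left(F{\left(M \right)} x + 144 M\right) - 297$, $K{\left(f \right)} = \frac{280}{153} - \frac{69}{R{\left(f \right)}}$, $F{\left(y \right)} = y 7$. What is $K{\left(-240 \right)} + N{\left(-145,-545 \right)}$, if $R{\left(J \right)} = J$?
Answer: $\frac{5806657439}{12240} \approx 4.744 \cdot 10^{5}$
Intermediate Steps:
$F{\left(y \right)} = 7 y$
$K{\left(f \right)} = \frac{280}{153} - \frac{69}{f}$
$N{\left(x,M \right)} = -297 + 144 M + 7 M x$ ($N{\left(x,M \right)} = \left(7 M x + 144 M\right) - 297 = \left(144 M + 7 M x\right) - 297 = -297 + 144 M + 7 M x$)
$K{\left(-240 \right)} + N{\left(-145,-545 \right)} = \left(\frac{280}{153} - \frac{69}{-240}\right) + \left(-297 + 144 \left(-545\right) + 7 \left(-545\right) \left(-145\right)\right) = \left(\frac{280}{153} - - \frac{23}{80}\right) - -474398 = \left(\frac{280}{153} + \frac{23}{80}\right) + 474398 = \frac{25919}{12240} + 474398 = \frac{5806657439}{12240}$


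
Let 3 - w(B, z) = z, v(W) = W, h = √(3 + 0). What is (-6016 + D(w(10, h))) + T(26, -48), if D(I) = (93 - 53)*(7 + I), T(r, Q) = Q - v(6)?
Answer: -5670 - 40*√3 ≈ -5739.3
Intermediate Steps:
h = √3 ≈ 1.7320
w(B, z) = 3 - z
T(r, Q) = -6 + Q (T(r, Q) = Q - 1*6 = Q - 6 = -6 + Q)
D(I) = 280 + 40*I (D(I) = 40*(7 + I) = 280 + 40*I)
(-6016 + D(w(10, h))) + T(26, -48) = (-6016 + (280 + 40*(3 - √3))) + (-6 - 48) = (-6016 + (280 + (120 - 40*√3))) - 54 = (-6016 + (400 - 40*√3)) - 54 = (-5616 - 40*√3) - 54 = -5670 - 40*√3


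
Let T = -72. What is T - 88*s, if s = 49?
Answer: -4384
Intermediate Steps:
T - 88*s = -72 - 88*49 = -72 - 4312 = -4384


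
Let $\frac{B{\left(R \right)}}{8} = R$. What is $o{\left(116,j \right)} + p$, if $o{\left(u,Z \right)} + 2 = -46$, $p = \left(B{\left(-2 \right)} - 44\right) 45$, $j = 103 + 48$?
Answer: $-2748$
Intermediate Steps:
$B{\left(R \right)} = 8 R$
$j = 151$
$p = -2700$ ($p = \left(8 \left(-2\right) - 44\right) 45 = \left(-16 - 44\right) 45 = \left(-60\right) 45 = -2700$)
$o{\left(u,Z \right)} = -48$ ($o{\left(u,Z \right)} = -2 - 46 = -48$)
$o{\left(116,j \right)} + p = -48 - 2700 = -2748$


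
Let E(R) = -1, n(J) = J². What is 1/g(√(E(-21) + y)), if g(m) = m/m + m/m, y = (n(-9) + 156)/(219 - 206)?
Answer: ½ ≈ 0.50000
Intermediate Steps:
y = 237/13 (y = ((-9)² + 156)/(219 - 206) = (81 + 156)/13 = 237*(1/13) = 237/13 ≈ 18.231)
g(m) = 2 (g(m) = 1 + 1 = 2)
1/g(√(E(-21) + y)) = 1/2 = ½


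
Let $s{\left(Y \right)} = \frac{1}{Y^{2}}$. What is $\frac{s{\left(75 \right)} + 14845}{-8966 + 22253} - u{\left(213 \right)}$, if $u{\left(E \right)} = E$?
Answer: $- \frac{15835983749}{74739375} \approx -211.88$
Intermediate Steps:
$s{\left(Y \right)} = \frac{1}{Y^{2}}$
$\frac{s{\left(75 \right)} + 14845}{-8966 + 22253} - u{\left(213 \right)} = \frac{\frac{1}{5625} + 14845}{-8966 + 22253} - 213 = \frac{\frac{1}{5625} + 14845}{13287} - 213 = \frac{83503126}{5625} \cdot \frac{1}{13287} - 213 = \frac{83503126}{74739375} - 213 = - \frac{15835983749}{74739375}$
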